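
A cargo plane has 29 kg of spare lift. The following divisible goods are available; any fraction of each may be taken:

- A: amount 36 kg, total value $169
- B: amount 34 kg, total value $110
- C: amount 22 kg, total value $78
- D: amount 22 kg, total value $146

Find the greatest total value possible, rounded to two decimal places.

178.86

Take in order of value per unit:
- D (146/22 per unit): all 22 → value 146, running total 146.00
- A (169/36 per unit): 7 of 36 → value 7×169/36 = 32.8611, running total 178.86
Total 178.86.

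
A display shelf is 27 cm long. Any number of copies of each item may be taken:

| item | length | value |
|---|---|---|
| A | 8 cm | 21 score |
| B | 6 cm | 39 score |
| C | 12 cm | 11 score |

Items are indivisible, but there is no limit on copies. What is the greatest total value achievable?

156 score

Best value-per-unit is B at 39/6, and filling with it alone uses length 4×6=24. No mix of the others beats 4×39 = 156.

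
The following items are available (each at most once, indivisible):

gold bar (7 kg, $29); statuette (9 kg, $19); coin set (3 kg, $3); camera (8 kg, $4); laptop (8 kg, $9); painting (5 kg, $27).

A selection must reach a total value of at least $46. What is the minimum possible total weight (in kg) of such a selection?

12

Subsets with value ≥ 46, sorted by total weight:
- gold bar+painting: weight 12, value 56
- statuette+painting: weight 14, value 46
Minimum weight: 12 kg.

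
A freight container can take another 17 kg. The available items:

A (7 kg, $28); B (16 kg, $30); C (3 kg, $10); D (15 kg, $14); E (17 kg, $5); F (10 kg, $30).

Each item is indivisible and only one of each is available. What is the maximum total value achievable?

Check high-value combinations within 17 kg:
- A+F: weight 7+10=17, value 28+30=58
- C+F: weight 3+10=13, value 10+30=40
- A+C: weight 7+3=10, value 28+10=38
Best: $58.

$58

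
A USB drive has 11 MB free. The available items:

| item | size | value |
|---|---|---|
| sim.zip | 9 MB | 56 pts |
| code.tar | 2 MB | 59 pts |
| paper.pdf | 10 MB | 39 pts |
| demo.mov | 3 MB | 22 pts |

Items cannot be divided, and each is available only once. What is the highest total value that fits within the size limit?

115 pts

Check high-value combinations within 11 MB:
- sim.zip+code.tar: size 9+2=11, value 56+59=115
- code.tar+demo.mov: size 2+3=5, value 59+22=81
- code.tar: size 2, value 59
- sim.zip: size 9, value 56
- paper.pdf: size 10, value 39
Best: 115 pts.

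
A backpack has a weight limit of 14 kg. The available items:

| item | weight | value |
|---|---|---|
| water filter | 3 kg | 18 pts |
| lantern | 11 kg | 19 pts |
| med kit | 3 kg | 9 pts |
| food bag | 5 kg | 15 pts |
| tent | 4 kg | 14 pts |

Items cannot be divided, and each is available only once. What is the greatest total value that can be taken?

47 pts

Check high-value combinations within 14 kg:
- water filter+food bag+tent: weight 3+5+4=12, value 18+15+14=47
- water filter+med kit+food bag: weight 3+3+5=11, value 18+9+15=42
- water filter+med kit+tent: weight 3+3+4=10, value 18+9+14=41
- med kit+food bag+tent: weight 3+5+4=12, value 9+15+14=38
- water filter+lantern: weight 3+11=14, value 18+19=37
Best: 47 pts.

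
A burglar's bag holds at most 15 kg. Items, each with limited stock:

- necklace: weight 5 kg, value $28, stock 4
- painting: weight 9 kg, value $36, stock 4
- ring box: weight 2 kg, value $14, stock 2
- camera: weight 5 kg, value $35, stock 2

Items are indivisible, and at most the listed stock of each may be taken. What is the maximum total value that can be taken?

$98

Top feasible selections:
- 2×ring box + 2×camera: weight 14, value 98
- 1×necklace + 2×camera: weight 15, value 98
- 1×necklace + 2×ring box + 1×camera: weight 14, value 91
Best: $98.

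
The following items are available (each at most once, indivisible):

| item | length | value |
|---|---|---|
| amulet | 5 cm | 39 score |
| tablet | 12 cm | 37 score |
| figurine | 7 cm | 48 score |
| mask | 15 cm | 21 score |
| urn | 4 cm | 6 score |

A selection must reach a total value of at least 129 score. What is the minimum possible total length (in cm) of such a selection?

Subsets with value ≥ 129, sorted by total length:
- amulet+tablet+figurine+urn: length 28, value 130
- amulet+tablet+figurine+mask: length 39, value 145
- amulet+tablet+figurine+mask+urn: length 43, value 151
Minimum length: 28 cm.

28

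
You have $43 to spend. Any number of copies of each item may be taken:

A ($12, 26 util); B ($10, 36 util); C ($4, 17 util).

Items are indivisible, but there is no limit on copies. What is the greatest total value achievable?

Best value-per-unit is C at 17/4; filling with it alone gives 10×17 = 170.
Optimal mix: 1×B + 8×C → cost 42, value 172.

172 util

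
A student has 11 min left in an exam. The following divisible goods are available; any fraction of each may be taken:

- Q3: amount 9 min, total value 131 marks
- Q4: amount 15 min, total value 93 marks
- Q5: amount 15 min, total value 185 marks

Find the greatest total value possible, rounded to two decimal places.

Take in order of value per unit:
- Q3 (131/9 per unit): all 9 → value 131, running total 131.00
- Q5 (185/15 per unit): 2 of 15 → value 2×185/15 = 24.6667, running total 155.67
Total 155.67.

155.67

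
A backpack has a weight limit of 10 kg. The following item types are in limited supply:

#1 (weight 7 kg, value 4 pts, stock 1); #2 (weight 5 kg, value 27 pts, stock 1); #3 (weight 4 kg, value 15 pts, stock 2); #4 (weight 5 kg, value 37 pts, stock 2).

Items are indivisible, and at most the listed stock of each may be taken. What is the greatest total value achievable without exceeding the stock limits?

Top feasible selections:
- 2×#4: weight 10, value 74
- 1×#2 + 1×#4: weight 10, value 64
- 1×#3 + 1×#4: weight 9, value 52
- 1×#2 + 1×#3: weight 9, value 42
Best: 74 pts.

74 pts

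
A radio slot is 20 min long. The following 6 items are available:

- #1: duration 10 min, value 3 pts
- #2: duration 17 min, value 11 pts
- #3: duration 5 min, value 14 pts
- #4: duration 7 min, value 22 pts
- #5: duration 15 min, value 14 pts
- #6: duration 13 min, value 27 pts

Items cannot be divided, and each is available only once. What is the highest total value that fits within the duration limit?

49 pts

This is a 0/1 knapsack; check combinations near the capacity.
- #4+#6: duration 7+13=20, value 22+27=49
- #3+#6: duration 5+13=18, value 14+27=41
- #3+#4: duration 5+7=12, value 14+22=36
- #3+#5: duration 5+15=20, value 14+14=28
- #6: duration 13, value 27
Best: 49 pts.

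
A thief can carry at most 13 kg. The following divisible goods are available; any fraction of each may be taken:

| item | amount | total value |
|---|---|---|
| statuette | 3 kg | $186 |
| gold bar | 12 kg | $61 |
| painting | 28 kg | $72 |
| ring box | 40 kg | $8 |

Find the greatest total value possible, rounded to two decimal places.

236.83

Take in order of value per unit:
- statuette (186/3 per unit): all 3 → value 186, running total 186.00
- gold bar (61/12 per unit): 10 of 12 → value 10×61/12 = 50.8333, running total 236.83
Total 236.83.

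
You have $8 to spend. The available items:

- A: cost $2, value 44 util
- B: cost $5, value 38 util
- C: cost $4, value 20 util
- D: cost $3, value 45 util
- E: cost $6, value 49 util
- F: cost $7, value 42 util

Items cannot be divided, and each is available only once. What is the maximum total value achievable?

This is a 0/1 knapsack; check combinations near the capacity.
- A+E: cost 2+6=8, value 44+49=93
- A+D: cost 2+3=5, value 44+45=89
- B+D: cost 5+3=8, value 38+45=83
- A+B: cost 2+5=7, value 44+38=82
- C+D: cost 4+3=7, value 20+45=65
Best: 93 util.

93 util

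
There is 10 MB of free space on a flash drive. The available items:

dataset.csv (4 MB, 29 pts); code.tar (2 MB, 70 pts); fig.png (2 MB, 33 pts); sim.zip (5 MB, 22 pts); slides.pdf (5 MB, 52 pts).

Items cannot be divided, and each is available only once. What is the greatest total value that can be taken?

Check high-value combinations within 10 MB:
- code.tar+fig.png+slides.pdf: size 2+2+5=9, value 70+33+52=155
- dataset.csv+code.tar+fig.png: size 4+2+2=8, value 29+70+33=132
- code.tar+fig.png+sim.zip: size 2+2+5=9, value 70+33+22=125
- code.tar+slides.pdf: size 2+5=7, value 70+52=122
Best: 155 pts.

155 pts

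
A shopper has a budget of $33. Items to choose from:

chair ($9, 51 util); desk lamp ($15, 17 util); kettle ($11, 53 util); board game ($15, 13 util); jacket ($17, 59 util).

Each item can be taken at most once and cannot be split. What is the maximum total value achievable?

Check high-value combinations within $33:
- kettle+jacket: cost 11+17=28, value 53+59=112
- chair+jacket: cost 9+17=26, value 51+59=110
- chair+kettle: cost 9+11=20, value 51+53=104
- desk lamp+jacket: cost 15+17=32, value 17+59=76
Best: 112 util.

112 util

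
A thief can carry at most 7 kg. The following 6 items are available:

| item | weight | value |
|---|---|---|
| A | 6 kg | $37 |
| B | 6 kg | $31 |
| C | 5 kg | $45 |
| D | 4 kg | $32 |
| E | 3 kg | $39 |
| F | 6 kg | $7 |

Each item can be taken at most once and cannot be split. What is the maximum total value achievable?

$71

This is a 0/1 knapsack; check combinations near the capacity.
- D+E: weight 4+3=7, value 32+39=71
- C: weight 5, value 45
- E: weight 3, value 39
Best: $71.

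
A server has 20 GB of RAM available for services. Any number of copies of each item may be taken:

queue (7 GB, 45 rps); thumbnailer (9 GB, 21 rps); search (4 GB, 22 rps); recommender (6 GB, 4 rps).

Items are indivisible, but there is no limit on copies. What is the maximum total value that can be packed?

Best value-per-unit is queue at 45/7; filling with it alone gives 2×45 = 90.
Optimal mix: 2×queue + 1×search → memory 18, value 112.

112 rps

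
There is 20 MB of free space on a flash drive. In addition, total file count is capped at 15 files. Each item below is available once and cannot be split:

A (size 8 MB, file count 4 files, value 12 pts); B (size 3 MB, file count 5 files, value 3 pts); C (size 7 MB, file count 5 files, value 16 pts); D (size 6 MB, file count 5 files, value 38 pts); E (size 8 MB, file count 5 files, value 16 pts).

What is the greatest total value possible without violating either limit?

57 pts

Feasible sets respecting both limits:
- B+C+D: size 16, file count 15, value 57
- B+D+E: size 17, file count 15, value 57
- C+D: size 13, file count 10, value 54
- D+E: size 14, file count 10, value 54
Best: 57 pts.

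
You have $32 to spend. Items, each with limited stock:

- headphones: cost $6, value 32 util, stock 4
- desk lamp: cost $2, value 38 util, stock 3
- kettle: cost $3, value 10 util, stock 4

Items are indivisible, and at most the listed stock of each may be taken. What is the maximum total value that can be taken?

242 util

Best selections within cost 32 and stock limits:
- 4×headphones + 3×desk lamp: cost 30, value 242
- 3×headphones + 3×desk lamp + 2×kettle: cost 30, value 230
- 3×headphones + 3×desk lamp + 1×kettle: cost 27, value 220
- 2×headphones + 3×desk lamp + 4×kettle: cost 30, value 218
Best: 242 util.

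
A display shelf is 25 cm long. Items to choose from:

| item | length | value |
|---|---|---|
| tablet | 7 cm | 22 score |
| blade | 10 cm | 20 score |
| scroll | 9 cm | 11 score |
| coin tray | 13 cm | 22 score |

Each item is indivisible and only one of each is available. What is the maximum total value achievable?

Check high-value combinations within 25 cm:
- tablet+coin tray: length 7+13=20, value 22+22=44
- tablet+blade: length 7+10=17, value 22+20=42
- blade+coin tray: length 10+13=23, value 20+22=42
- tablet+scroll: length 7+9=16, value 22+11=33
- scroll+coin tray: length 9+13=22, value 11+22=33
Best: 44 score.

44 score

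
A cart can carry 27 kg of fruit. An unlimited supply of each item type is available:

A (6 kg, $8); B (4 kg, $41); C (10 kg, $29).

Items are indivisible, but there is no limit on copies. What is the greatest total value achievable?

$246

Best value-per-unit is B at 41/4, and filling with it alone uses weight 6×4=24. No mix of the others beats 6×41 = 246.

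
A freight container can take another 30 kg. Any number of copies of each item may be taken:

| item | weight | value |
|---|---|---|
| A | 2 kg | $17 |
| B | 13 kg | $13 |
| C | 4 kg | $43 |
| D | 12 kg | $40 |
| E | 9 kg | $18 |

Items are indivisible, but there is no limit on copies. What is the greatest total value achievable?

$318

Best value-per-unit is C at 43/4; filling with it alone gives 7×43 = 301.
Optimal mix: 1×A + 7×C → weight 30, value 318.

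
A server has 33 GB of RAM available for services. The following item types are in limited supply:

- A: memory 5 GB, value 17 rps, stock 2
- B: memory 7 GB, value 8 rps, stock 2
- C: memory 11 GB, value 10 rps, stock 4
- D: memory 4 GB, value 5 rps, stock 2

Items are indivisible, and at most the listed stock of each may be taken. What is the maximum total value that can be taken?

60 rps

Best selections within memory 33 and stock limits:
- 2×A + 2×B + 2×D: memory 32, value 60
- 2×A + 1×B + 1×C + 1×D: memory 32, value 57
- 2×A + 2×B + 1×D: memory 28, value 55
- 2×A + 1×C + 2×D: memory 29, value 54
Best: 60 rps.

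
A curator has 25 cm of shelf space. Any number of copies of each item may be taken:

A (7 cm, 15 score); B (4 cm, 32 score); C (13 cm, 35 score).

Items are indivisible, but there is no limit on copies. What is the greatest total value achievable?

Best value-per-unit is B at 32/4, and filling with it alone uses length 6×4=24. No mix of the others beats 6×32 = 192.

192 score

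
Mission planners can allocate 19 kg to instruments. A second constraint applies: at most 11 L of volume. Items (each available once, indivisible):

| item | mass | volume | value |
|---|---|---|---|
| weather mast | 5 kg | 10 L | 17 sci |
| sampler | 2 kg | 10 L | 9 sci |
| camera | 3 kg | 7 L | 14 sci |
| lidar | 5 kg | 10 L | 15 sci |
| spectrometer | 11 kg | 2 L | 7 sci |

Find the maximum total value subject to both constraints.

21 sci

Feasible sets respecting both limits:
- camera+spectrometer: mass 14, volume 9, value 21
- weather mast: mass 5, volume 10, value 17
- lidar: mass 5, volume 10, value 15
- camera: mass 3, volume 7, value 14
Best: 21 sci.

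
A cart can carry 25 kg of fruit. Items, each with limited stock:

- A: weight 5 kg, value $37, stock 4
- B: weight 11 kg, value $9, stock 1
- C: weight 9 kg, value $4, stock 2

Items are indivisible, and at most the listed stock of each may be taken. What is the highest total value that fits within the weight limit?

$148

Top feasible selections:
- 4×A: weight 20, value 148
- 3×A + 1×C: weight 24, value 115
- 3×A: weight 15, value 111
Best: $148.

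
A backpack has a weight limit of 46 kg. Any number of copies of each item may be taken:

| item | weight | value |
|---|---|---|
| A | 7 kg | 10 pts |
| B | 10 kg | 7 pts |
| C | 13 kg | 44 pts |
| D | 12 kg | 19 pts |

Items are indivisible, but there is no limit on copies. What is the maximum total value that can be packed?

142 pts

Best value-per-unit is C at 44/13; filling with it alone gives 3×44 = 132.
Optimal mix: 1×A + 3×C → weight 46, value 142.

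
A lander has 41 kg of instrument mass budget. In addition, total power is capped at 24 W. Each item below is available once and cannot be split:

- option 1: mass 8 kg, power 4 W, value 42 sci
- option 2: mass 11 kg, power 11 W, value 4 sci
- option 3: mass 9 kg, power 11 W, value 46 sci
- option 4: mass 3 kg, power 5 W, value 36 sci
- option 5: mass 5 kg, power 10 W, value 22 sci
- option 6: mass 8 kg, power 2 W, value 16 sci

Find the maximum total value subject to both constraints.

Feasible sets respecting both limits:
- option 1+option 3+option 4+option 6: mass 28, power 22, value 140
- option 1+option 3+option 4: mass 20, power 20, value 124
- option 1+option 4+option 5+option 6: mass 24, power 21, value 116
- option 1+option 3+option 6: mass 25, power 17, value 104
Best: 140 sci.

140 sci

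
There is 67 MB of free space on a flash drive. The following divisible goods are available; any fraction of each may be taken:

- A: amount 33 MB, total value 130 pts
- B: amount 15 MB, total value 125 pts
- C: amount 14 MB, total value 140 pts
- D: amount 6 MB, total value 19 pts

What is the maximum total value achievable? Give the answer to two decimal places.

410.83

Take in order of value per unit:
- C (140/14 per unit): all 14 → value 140, running total 140.00
- B (125/15 per unit): all 15 → value 125, running total 265.00
- A (130/33 per unit): all 33 → value 130, running total 395.00
- D (19/6 per unit): 5 of 6 → value 5×19/6 = 15.8333, running total 410.83
Total 410.83.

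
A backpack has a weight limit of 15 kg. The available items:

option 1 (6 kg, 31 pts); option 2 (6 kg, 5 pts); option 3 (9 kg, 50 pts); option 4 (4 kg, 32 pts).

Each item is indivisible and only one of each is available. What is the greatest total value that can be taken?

Check high-value combinations within 15 kg:
- option 3+option 4: weight 9+4=13, value 50+32=82
- option 1+option 3: weight 6+9=15, value 31+50=81
- option 1+option 4: weight 6+4=10, value 31+32=63
- option 2+option 3: weight 6+9=15, value 5+50=55
Best: 82 pts.

82 pts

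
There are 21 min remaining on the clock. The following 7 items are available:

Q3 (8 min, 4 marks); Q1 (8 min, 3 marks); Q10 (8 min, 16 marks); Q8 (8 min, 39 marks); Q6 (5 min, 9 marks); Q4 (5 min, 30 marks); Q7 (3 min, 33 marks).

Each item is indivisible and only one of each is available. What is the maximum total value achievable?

111 marks

This is a 0/1 knapsack; check combinations near the capacity.
- Q8+Q6+Q4+Q7: time 8+5+5+3=21, value 39+9+30+33=111
- Q8+Q4+Q7: time 8+5+3=16, value 39+30+33=102
- Q10+Q8+Q7: time 8+8+3=19, value 16+39+33=88
- Q10+Q6+Q4+Q7: time 8+5+5+3=21, value 16+9+30+33=88
- Q10+Q8+Q4: time 8+8+5=21, value 16+39+30=85
Best: 111 marks.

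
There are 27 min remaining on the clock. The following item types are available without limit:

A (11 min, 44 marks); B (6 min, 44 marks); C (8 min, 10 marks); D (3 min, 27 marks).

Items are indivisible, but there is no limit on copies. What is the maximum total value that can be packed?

243 marks

Best value-per-unit is D at 27/3, and filling with it alone uses time 9×3=27. No mix of the others beats 9×27 = 243.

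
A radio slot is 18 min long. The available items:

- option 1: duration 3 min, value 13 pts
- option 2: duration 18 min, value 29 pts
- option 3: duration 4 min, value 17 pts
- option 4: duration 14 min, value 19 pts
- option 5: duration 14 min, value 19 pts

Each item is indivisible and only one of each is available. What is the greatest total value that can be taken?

36 pts

Check high-value combinations within 18 min:
- option 3+option 4: duration 4+14=18, value 17+19=36
- option 3+option 5: duration 4+14=18, value 17+19=36
- option 1+option 4: duration 3+14=17, value 13+19=32
- option 1+option 5: duration 3+14=17, value 13+19=32
Best: 36 pts.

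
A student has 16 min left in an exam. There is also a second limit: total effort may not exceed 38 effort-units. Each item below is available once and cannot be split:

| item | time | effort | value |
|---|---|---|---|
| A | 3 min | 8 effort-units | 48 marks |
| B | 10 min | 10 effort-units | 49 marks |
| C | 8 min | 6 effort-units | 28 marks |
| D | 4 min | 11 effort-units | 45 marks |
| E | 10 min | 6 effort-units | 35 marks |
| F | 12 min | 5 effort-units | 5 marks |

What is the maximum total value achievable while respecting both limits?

Feasible sets respecting both limits:
- A+C+D: time 15, effort 25, value 121
- A+B: time 13, effort 18, value 97
- B+D: time 14, effort 21, value 94
- A+D: time 7, effort 19, value 93
Best: 121 marks.

121 marks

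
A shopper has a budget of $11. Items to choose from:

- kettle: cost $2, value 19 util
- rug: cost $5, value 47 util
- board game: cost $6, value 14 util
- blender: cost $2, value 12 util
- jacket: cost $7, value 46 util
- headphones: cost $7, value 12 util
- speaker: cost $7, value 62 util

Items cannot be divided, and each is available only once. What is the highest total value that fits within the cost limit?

This is a 0/1 knapsack; check combinations near the capacity.
- kettle+blender+speaker: cost 2+2+7=11, value 19+12+62=93
- kettle+speaker: cost 2+7=9, value 19+62=81
- kettle+rug+blender: cost 2+5+2=9, value 19+47+12=78
- kettle+blender+jacket: cost 2+2+7=11, value 19+12+46=77
Best: 93 util.

93 util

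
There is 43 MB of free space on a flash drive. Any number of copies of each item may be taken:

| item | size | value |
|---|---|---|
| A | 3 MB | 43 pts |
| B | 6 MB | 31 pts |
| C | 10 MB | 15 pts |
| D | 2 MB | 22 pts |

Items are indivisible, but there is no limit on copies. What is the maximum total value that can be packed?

Best value-per-unit is A at 43/3; filling with it alone gives 14×43 = 602.
Optimal mix: 13×A + 2×D → size 43, value 603.

603 pts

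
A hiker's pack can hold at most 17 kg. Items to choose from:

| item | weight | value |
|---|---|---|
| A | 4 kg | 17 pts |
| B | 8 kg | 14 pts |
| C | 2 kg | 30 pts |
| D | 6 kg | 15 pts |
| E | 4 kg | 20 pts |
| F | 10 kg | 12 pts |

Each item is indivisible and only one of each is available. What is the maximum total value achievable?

82 pts

Check high-value combinations within 17 kg:
- A+C+D+E: weight 4+2+6+4=16, value 17+30+15+20=82
- A+C+E: weight 4+2+4=10, value 17+30+20=67
- C+D+E: weight 2+6+4=12, value 30+15+20=65
- B+C+E: weight 8+2+4=14, value 14+30+20=64
- A+C+D: weight 4+2+6=12, value 17+30+15=62
Best: 82 pts.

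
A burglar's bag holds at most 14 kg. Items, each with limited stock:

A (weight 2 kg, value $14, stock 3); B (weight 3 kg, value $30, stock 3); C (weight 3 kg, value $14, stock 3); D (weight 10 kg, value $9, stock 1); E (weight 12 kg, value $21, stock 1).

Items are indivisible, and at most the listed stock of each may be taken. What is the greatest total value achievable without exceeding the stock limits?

Top feasible selections:
- 2×A + 3×B: weight 13, value 118
- 1×A + 3×B + 1×C: weight 14, value 118
- 1×A + 3×B: weight 11, value 104
Best: $118.

$118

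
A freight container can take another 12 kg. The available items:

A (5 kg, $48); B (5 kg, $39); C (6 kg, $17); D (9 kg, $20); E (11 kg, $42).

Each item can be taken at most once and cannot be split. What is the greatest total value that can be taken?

Check high-value combinations within 12 kg:
- A+B: weight 5+5=10, value 48+39=87
- A+C: weight 5+6=11, value 48+17=65
- B+C: weight 5+6=11, value 39+17=56
Best: $87.

$87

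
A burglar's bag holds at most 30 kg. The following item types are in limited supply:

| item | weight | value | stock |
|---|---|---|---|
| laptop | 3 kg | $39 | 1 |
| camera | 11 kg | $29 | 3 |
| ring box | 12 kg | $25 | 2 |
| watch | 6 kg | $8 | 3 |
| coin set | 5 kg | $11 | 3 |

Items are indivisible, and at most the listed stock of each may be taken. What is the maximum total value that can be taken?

$108

Top feasible selections:
- 1×laptop + 2×camera + 1×coin set: weight 30, value 108
- 1×laptop + 1×camera + 3×coin set: weight 29, value 101
Best: $108.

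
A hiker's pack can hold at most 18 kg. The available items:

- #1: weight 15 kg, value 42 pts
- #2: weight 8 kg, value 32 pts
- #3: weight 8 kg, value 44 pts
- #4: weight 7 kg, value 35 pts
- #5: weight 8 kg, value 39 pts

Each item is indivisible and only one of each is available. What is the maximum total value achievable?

83 pts

Check high-value combinations within 18 kg:
- #3+#5: weight 8+8=16, value 44+39=83
- #3+#4: weight 8+7=15, value 44+35=79
- #2+#3: weight 8+8=16, value 32+44=76
Best: 83 pts.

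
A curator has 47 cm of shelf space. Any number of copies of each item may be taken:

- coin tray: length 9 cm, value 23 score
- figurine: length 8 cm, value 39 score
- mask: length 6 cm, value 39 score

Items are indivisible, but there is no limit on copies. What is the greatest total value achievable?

273 score

Best value-per-unit is mask at 39/6; filling with it alone gives 7×39 = 273.
Optimal mix: 2×figurine + 5×mask → length 46, value 273.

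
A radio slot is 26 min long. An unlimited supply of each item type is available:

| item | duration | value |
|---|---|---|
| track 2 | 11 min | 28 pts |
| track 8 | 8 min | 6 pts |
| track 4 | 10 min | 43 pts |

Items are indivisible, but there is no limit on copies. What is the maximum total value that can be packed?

Best value-per-unit is track 4 at 43/10, and filling with it alone uses duration 2×10=20. No mix of the others beats 2×43 = 86.

86 pts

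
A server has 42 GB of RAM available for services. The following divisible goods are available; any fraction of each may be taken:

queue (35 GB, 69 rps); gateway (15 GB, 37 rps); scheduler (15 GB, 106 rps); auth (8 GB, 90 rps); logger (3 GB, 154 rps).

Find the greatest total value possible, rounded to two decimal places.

388.97

Take in order of value per unit:
- logger (154/3 per unit): all 3 → value 154, running total 154.00
- auth (90/8 per unit): all 8 → value 90, running total 244.00
- scheduler (106/15 per unit): all 15 → value 106, running total 350.00
- gateway (37/15 per unit): all 15 → value 37, running total 387.00
- queue (69/35 per unit): 1 of 35 → value 1×69/35 = 1.9714, running total 388.97
Total 388.97.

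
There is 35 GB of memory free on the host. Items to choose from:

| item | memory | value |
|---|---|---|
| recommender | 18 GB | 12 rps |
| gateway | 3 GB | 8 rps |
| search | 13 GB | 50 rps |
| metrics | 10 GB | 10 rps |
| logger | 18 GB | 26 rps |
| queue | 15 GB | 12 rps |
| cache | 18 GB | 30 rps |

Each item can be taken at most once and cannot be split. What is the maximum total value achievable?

Check high-value combinations within 35 GB:
- gateway+search+cache: memory 3+13+18=34, value 8+50+30=88
- gateway+search+logger: memory 3+13+18=34, value 8+50+26=84
- search+cache: memory 13+18=31, value 50+30=80
- search+logger: memory 13+18=31, value 50+26=76
Best: 88 rps.

88 rps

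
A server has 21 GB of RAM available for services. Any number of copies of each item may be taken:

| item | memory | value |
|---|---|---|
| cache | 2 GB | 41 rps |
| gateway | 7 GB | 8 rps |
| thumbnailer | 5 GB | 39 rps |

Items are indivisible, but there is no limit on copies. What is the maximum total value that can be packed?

Best value-per-unit is cache at 41/2, and filling with it alone uses memory 10×2=20. No mix of the others beats 10×41 = 410.

410 rps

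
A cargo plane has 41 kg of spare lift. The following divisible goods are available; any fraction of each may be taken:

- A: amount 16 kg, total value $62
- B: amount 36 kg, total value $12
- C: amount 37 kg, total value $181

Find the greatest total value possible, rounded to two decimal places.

196.50

Take in order of value per unit:
- C (181/37 per unit): all 37 → value 181, running total 181.00
- A (62/16 per unit): 4 of 16 → value 4×62/16 = 15.5000, running total 196.50
Total 196.50.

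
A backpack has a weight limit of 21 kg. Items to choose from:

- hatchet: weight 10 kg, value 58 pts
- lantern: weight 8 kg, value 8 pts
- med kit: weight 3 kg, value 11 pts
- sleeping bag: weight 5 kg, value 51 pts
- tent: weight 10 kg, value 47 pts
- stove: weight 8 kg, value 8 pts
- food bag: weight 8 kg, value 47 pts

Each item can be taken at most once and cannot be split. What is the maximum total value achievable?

120 pts

This is a 0/1 knapsack; check combinations near the capacity.
- hatchet+med kit+sleeping bag: weight 10+3+5=18, value 58+11+51=120
- hatchet+med kit+food bag: weight 10+3+8=21, value 58+11+47=116
- hatchet+sleeping bag: weight 10+5=15, value 58+51=109
- med kit+sleeping bag+food bag: weight 3+5+8=16, value 11+51+47=109
Best: 120 pts.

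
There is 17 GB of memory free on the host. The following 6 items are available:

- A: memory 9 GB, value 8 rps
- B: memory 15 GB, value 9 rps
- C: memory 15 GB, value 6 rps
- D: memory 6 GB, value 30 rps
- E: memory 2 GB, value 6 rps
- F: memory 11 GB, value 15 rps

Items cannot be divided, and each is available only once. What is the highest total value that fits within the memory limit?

This is a 0/1 knapsack; check combinations near the capacity.
- D+F: memory 6+11=17, value 30+15=45
- A+D+E: memory 9+6+2=17, value 8+30+6=44
- A+D: memory 9+6=15, value 8+30=38
- D+E: memory 6+2=8, value 30+6=36
Best: 45 rps.

45 rps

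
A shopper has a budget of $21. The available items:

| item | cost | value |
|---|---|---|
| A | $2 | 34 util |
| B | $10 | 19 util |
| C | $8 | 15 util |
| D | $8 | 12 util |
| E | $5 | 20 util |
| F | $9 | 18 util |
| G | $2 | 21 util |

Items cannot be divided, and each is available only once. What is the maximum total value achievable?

Check high-value combinations within $21:
- A+B+E+G: cost 2+10+5+2=19, value 34+19+20+21=94
- A+E+F+G: cost 2+5+9+2=18, value 34+20+18+21=93
- A+C+E+G: cost 2+8+5+2=17, value 34+15+20+21=90
- A+C+F+G: cost 2+8+9+2=21, value 34+15+18+21=88
Best: 94 util.

94 util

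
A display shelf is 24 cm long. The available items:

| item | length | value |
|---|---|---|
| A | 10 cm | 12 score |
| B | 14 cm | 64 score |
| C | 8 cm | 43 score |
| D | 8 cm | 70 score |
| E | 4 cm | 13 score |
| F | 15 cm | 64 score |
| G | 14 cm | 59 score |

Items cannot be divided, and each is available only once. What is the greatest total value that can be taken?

Check high-value combinations within 24 cm:
- B+D: length 14+8=22, value 64+70=134
- D+F: length 8+15=23, value 70+64=134
- D+G: length 8+14=22, value 70+59=129
- C+D+E: length 8+8+4=20, value 43+70+13=126
Best: 134 score.

134 score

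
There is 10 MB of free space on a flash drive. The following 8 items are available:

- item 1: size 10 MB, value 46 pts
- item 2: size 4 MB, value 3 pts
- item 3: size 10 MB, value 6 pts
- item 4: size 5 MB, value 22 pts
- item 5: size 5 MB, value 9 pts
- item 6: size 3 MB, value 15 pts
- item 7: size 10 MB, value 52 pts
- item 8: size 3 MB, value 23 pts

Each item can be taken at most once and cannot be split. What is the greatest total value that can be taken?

Check high-value combinations within 10 MB:
- item 7: size 10, value 52
- item 1: size 10, value 46
- item 4+item 8: size 5+3=8, value 22+23=45
Best: 52 pts.

52 pts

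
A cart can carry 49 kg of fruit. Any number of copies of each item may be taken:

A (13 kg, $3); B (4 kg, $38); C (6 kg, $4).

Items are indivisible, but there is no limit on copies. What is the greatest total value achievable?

Best value-per-unit is B at 38/4, and filling with it alone uses weight 12×4=48. No mix of the others beats 12×38 = 456.

$456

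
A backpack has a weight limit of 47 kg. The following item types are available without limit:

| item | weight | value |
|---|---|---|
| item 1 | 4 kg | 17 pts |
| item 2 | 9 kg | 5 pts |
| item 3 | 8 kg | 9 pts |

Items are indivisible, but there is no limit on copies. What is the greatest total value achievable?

Best value-per-unit is item 1 at 17/4, and filling with it alone uses weight 11×4=44. No mix of the others beats 11×17 = 187.

187 pts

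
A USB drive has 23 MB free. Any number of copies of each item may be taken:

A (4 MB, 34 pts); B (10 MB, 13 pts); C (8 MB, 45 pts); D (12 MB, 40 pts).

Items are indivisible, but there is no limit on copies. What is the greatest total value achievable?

Best value-per-unit is A at 34/4, and filling with it alone uses size 5×4=20. No mix of the others beats 5×34 = 170.

170 pts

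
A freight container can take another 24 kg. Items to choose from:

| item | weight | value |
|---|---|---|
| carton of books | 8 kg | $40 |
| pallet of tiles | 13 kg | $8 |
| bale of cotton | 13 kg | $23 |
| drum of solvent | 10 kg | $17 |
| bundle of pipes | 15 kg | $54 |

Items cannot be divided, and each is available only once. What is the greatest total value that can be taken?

Check high-value combinations within 24 kg:
- carton of books+bundle of pipes: weight 8+15=23, value 40+54=94
- carton of books+bale of cotton: weight 8+13=21, value 40+23=63
- carton of books+drum of solvent: weight 8+10=18, value 40+17=57
- bundle of pipes: weight 15, value 54
- carton of books+pallet of tiles: weight 8+13=21, value 40+8=48
Best: $94.

$94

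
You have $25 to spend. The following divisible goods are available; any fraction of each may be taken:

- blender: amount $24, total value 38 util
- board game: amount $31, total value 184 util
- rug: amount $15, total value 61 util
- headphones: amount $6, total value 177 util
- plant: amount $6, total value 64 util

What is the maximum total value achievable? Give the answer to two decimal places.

Take in order of value per unit:
- headphones (177/6 per unit): all 6 → value 177, running total 177.00
- plant (64/6 per unit): all 6 → value 64, running total 241.00
- board game (184/31 per unit): 13 of 31 → value 13×184/31 = 77.1613, running total 318.16
Total 318.16.

318.16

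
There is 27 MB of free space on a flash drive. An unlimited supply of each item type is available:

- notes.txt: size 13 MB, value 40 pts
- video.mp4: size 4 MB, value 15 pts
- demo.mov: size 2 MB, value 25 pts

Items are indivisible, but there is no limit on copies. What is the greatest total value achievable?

325 pts

Best value-per-unit is demo.mov at 25/2, and filling with it alone uses size 13×2=26. No mix of the others beats 13×25 = 325.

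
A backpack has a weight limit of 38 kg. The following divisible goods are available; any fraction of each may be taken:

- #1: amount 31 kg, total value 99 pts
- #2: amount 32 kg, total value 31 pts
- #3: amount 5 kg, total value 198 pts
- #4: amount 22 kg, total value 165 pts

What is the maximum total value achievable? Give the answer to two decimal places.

398.13

Take in order of value per unit:
- #3 (198/5 per unit): all 5 → value 198, running total 198.00
- #4 (165/22 per unit): all 22 → value 165, running total 363.00
- #1 (99/31 per unit): 11 of 31 → value 11×99/31 = 35.1290, running total 398.13
Total 398.13.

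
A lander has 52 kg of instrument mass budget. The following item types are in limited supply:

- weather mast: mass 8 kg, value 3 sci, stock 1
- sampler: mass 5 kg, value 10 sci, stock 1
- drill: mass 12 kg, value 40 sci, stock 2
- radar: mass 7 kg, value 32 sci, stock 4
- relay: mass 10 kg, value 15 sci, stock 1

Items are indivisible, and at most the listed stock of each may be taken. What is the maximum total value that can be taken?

208 sci

Best selections within mass 52 and stock limits:
- 2×drill + 4×radar: mass 52, value 208
- 1×sampler + 2×drill + 3×radar: mass 50, value 186
Best: 208 sci.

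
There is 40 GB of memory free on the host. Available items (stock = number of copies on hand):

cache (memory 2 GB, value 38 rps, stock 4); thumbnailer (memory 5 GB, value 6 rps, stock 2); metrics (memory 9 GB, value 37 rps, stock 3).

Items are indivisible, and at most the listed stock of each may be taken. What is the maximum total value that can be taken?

Best selections within memory 40 and stock limits:
- 4×cache + 1×thumbnailer + 3×metrics: memory 40, value 269
- 4×cache + 3×metrics: memory 35, value 263
Best: 269 rps.

269 rps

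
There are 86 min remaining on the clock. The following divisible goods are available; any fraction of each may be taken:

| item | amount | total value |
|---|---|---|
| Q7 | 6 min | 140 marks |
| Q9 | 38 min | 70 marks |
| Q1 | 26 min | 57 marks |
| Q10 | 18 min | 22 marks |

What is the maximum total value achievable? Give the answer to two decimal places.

286.56

Take in order of value per unit:
- Q7 (140/6 per unit): all 6 → value 140, running total 140.00
- Q1 (57/26 per unit): all 26 → value 57, running total 197.00
- Q9 (70/38 per unit): all 38 → value 70, running total 267.00
- Q10 (22/18 per unit): 16 of 18 → value 16×22/18 = 19.5556, running total 286.56
Total 286.56.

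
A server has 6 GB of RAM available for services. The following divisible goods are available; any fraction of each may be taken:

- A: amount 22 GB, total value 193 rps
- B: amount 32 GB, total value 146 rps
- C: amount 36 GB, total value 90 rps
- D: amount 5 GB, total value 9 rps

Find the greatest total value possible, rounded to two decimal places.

Take in order of value per unit:
- A (193/22 per unit): 6 of 22 → value 6×193/22 = 52.6364, running total 52.64
Total 52.64.

52.64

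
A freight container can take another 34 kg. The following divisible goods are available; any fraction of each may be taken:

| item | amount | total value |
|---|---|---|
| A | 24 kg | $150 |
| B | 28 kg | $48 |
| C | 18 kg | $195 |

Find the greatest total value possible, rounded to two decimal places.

Take in order of value per unit:
- C (195/18 per unit): all 18 → value 195, running total 195.00
- A (150/24 per unit): 16 of 24 → value 16×150/24 = 100.0000, running total 295.00
Total 295.00.

295.00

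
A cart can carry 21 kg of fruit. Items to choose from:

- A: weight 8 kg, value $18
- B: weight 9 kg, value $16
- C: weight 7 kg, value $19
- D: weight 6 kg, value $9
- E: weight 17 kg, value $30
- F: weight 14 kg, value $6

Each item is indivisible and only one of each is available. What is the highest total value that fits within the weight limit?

$46

Check high-value combinations within 21 kg:
- A+C+D: weight 8+7+6=21, value 18+19+9=46
- A+C: weight 8+7=15, value 18+19=37
- B+C: weight 9+7=16, value 16+19=35
Best: $46.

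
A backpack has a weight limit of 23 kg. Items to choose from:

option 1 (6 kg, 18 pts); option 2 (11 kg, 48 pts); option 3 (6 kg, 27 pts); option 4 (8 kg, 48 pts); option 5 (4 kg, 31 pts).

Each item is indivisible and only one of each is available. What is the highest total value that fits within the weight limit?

127 pts

Check high-value combinations within 23 kg:
- option 2+option 4+option 5: weight 11+8+4=23, value 48+48+31=127
- option 3+option 4+option 5: weight 6+8+4=18, value 27+48+31=106
- option 2+option 3+option 5: weight 11+6+4=21, value 48+27+31=106
- option 1+option 4+option 5: weight 6+8+4=18, value 18+48+31=97
Best: 127 pts.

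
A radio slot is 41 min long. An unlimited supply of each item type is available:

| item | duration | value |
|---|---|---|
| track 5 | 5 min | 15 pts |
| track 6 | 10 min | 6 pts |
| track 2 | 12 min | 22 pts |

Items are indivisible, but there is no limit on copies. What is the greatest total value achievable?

120 pts

Best value-per-unit is track 5 at 15/5, and filling with it alone uses duration 8×5=40. No mix of the others beats 8×15 = 120.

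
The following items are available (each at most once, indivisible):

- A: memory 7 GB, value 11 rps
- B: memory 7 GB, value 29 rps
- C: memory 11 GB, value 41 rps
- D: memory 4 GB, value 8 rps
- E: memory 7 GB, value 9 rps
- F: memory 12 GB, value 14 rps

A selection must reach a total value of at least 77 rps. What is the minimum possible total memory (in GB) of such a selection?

22

Subsets with value ≥ 77, sorted by total memory:
- B+C+D: memory 22, value 78
- A+B+C: memory 25, value 81
Minimum memory: 22 GB.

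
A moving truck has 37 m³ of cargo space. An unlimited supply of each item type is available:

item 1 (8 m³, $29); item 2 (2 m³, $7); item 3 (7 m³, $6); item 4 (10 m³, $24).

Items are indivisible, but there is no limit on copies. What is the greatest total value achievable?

$130

Best value-per-unit is item 1 at 29/8; filling with it alone gives 4×29 = 116.
Optimal mix: 4×item 1 + 2×item 2 → volume 36, value 130.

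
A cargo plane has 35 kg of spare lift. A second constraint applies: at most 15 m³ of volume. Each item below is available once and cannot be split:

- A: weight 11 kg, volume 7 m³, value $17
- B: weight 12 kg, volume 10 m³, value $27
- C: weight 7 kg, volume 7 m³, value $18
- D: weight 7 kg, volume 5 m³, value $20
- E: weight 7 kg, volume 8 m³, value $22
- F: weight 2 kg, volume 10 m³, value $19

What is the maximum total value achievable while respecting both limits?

Feasible sets respecting both limits:
- B+D: weight 19, volume 15, value 47
- D+E: weight 14, volume 13, value 42
- C+E: weight 14, volume 15, value 40
Best: $47.

$47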